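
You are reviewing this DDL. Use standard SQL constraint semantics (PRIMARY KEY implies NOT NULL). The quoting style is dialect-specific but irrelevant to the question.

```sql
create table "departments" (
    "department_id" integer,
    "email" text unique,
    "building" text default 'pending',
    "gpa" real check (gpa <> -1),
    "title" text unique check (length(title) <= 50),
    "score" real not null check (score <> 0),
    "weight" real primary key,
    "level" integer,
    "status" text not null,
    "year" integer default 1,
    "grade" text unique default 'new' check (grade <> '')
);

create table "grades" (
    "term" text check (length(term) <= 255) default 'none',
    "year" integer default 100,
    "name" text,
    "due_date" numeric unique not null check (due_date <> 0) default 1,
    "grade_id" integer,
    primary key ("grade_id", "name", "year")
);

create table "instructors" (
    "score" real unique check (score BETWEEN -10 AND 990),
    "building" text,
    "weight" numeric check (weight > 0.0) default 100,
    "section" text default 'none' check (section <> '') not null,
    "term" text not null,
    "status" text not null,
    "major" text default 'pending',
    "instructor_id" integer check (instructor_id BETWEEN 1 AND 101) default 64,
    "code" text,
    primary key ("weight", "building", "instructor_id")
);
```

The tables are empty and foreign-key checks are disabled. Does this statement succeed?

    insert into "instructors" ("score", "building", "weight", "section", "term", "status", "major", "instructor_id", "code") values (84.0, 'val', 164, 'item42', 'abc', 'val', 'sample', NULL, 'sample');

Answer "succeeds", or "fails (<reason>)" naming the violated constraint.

fails (NOT NULL on instructor_id)

instructor_id is explicitly set to NULL, but instructor_id is part of the PRIMARY KEY (implied NOT NULL).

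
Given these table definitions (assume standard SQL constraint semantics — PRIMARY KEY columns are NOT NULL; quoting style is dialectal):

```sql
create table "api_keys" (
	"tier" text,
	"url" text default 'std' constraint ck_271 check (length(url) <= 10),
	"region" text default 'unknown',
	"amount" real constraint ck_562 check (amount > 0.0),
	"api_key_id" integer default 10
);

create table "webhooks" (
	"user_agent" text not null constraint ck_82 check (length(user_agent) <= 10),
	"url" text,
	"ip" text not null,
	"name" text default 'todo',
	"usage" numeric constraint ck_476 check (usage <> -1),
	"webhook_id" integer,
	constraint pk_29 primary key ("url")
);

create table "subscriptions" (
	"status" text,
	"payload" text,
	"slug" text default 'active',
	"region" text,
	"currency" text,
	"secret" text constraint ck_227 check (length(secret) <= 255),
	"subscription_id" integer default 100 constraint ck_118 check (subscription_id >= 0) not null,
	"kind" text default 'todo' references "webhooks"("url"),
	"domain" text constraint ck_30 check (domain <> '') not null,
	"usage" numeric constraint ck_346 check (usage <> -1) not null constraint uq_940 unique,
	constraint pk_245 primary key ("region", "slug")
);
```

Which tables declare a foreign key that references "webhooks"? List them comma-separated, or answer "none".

- subscriptions.kind references webhooks(url).

subscriptions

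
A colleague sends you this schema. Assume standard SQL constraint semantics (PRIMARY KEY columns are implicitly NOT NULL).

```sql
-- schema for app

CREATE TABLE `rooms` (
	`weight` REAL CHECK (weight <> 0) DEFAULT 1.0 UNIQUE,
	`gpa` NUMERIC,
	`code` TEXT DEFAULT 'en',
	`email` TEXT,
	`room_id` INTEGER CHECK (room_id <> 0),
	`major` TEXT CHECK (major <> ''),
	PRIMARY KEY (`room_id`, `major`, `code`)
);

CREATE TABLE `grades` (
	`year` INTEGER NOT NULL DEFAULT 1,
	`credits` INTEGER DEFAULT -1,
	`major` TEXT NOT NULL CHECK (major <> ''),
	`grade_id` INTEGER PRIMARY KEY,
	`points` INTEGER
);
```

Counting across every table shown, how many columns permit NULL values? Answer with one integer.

rooms: 3 nullable (weight, gpa, email — PK (room_id, major, code) and explicit NOT NULL columns excluded).
grades: 2 nullable (credits, points — PK (grade_id) and explicit NOT NULL columns excluded).
Total: 3 + 2 = 5.

5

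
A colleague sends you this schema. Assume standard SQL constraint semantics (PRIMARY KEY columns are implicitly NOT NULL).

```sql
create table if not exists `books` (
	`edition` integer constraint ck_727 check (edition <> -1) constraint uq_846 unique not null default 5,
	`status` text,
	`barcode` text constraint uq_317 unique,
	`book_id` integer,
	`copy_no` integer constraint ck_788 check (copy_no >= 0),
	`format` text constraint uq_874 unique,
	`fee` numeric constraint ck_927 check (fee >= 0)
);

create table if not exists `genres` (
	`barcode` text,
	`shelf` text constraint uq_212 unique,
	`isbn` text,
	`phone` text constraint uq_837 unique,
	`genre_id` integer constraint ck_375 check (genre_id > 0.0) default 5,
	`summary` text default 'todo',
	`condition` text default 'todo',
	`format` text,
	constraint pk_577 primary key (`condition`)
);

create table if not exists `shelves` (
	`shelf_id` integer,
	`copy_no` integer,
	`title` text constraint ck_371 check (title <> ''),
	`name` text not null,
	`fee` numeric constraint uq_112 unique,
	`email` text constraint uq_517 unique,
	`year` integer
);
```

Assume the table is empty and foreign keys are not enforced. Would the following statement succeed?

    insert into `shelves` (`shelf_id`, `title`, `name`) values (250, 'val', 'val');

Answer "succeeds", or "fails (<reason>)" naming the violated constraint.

NOT NULL columns: name is supplied.
CHECK constraints: 'val' satisfies (title <> '').
No constraint is violated.

succeeds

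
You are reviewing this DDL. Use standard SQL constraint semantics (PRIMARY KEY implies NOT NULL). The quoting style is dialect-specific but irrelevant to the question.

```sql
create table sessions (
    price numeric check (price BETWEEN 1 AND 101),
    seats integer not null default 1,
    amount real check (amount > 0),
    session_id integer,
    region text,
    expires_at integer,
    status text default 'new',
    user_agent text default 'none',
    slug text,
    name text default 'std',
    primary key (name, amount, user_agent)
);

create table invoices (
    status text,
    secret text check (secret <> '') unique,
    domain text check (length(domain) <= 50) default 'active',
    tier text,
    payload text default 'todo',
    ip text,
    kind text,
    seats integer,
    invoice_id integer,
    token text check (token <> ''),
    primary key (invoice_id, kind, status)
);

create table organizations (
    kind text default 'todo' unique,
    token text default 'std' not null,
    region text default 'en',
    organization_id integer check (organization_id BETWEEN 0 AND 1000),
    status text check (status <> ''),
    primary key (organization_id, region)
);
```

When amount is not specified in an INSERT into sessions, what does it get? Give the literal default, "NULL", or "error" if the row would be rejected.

error

amount has no DEFAULT clause.
Omitting it would insert NULL, but it is part of the PRIMARY KEY, so the INSERT fails.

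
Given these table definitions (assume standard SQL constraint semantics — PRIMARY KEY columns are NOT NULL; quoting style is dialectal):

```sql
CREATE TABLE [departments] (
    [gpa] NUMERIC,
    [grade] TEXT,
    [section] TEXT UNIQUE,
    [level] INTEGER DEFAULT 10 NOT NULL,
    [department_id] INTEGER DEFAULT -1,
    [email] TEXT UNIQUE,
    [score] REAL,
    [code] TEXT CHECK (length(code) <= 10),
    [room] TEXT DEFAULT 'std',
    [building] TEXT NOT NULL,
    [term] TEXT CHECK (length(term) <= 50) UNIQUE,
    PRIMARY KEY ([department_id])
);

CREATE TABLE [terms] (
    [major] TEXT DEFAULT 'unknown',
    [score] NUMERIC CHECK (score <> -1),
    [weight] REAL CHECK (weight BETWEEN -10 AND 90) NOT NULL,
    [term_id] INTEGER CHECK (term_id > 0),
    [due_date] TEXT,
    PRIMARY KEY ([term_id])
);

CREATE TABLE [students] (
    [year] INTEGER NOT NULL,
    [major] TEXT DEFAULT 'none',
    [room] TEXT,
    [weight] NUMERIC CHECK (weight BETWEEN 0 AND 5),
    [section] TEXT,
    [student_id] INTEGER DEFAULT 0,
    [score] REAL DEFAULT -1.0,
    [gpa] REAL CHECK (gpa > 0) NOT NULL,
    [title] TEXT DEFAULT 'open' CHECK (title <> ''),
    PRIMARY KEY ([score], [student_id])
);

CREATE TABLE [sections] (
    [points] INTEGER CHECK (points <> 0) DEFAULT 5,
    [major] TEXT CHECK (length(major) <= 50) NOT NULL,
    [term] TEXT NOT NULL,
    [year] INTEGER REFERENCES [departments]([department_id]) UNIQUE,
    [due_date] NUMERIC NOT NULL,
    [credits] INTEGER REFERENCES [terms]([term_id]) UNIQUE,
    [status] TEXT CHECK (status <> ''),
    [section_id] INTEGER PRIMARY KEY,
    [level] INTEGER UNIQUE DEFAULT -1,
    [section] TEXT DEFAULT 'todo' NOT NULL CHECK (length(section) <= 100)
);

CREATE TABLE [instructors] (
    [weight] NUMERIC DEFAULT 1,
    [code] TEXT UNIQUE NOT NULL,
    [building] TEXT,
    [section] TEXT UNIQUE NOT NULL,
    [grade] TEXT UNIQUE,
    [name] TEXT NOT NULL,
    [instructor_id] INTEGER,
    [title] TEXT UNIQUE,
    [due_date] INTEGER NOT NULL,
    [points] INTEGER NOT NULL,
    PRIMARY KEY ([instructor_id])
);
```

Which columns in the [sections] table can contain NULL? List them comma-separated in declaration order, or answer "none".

points, year, credits, status, level

- points: CHECK does not forbid NULL (a CHECK constraint passes when its expression is NULL) → nullable.
- major: declared NOT NULL → not nullable.
- term: declared NOT NULL → not nullable.
- year: a foreign key column may be NULL unless separately constrained → nullable.
- due_date: declared NOT NULL → not nullable.
- credits: a foreign key column may be NULL unless separately constrained → nullable.
- status: CHECK does not forbid NULL (a CHECK constraint passes when its expression is NULL) → nullable.
- section_id: part of the PRIMARY KEY, which implies NOT NULL → not nullable.
- level: UNIQUE does not imply NOT NULL → nullable.
- section: declared NOT NULL → not nullable.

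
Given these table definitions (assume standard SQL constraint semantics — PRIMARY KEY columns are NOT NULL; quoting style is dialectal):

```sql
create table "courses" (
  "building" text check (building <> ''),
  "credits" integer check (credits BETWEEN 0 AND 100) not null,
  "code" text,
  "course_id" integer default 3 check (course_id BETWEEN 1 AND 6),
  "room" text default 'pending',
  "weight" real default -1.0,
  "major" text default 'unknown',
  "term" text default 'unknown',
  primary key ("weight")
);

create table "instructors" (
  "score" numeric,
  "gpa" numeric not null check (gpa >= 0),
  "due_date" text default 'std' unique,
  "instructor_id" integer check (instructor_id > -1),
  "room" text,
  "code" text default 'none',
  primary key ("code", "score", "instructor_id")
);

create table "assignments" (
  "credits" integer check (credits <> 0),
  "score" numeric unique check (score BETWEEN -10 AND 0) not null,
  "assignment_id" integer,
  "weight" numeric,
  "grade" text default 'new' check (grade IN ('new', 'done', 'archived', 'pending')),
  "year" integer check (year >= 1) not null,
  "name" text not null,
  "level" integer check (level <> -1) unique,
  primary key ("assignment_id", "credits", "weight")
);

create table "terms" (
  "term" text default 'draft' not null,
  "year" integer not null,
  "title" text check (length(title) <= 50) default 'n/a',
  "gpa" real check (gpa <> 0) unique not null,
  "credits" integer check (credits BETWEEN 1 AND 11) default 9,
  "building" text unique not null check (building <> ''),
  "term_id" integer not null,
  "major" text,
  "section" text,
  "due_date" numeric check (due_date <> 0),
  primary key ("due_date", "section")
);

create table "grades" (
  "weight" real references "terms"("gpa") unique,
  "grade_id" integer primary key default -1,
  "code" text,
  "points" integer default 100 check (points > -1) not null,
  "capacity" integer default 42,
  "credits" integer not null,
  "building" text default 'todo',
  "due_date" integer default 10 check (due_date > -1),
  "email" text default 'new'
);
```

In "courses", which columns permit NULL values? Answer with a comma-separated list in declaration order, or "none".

- building: CHECK does not forbid NULL (a CHECK constraint passes when its expression is NULL) → nullable.
- credits: declared NOT NULL → not nullable.
- code: no NOT NULL constraint applies → nullable.
- course_id: CHECK does not forbid NULL (a CHECK constraint passes when its expression is NULL) → nullable.
- room: DEFAULT only fills an omitted column; an explicit NULL is still allowed → nullable.
- weight: part of the PRIMARY KEY, which implies NOT NULL → not nullable.
- major: DEFAULT only fills an omitted column; an explicit NULL is still allowed → nullable.
- term: DEFAULT only fills an omitted column; an explicit NULL is still allowed → nullable.

building, code, course_id, room, major, term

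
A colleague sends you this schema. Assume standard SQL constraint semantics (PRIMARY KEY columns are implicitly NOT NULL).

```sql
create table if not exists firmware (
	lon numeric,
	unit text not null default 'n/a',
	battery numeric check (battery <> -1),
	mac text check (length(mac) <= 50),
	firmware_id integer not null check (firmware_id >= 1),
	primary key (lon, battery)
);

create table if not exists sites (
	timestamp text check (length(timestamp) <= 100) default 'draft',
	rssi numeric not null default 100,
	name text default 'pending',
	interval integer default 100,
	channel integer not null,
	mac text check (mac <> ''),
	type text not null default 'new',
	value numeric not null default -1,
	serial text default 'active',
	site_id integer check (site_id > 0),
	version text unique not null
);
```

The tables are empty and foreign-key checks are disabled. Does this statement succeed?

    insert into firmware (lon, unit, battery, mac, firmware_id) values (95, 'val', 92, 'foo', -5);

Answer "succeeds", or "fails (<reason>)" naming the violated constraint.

fails (CHECK on firmware_id)

The value -5 for firmware_id violates CHECK (firmware_id >= 1).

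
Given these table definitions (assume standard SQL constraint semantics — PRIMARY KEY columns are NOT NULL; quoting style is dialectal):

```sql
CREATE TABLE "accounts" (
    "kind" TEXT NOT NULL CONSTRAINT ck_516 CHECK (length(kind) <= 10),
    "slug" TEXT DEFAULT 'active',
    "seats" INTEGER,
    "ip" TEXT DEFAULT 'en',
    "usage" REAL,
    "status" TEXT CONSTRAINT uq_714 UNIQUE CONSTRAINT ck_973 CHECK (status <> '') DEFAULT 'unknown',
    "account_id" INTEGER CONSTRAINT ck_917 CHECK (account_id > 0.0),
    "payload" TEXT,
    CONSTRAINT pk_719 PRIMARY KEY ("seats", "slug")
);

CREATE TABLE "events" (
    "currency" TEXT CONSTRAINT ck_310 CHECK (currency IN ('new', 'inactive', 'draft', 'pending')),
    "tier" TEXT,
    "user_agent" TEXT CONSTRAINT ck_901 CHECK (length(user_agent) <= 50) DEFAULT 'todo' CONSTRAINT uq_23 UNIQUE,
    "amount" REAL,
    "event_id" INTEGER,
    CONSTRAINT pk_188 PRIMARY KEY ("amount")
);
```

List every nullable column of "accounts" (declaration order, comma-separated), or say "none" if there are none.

ip, usage, status, account_id, payload

- kind: declared NOT NULL → not nullable.
- slug: part of the PRIMARY KEY, which implies NOT NULL → not nullable.
- seats: part of the PRIMARY KEY, which implies NOT NULL → not nullable.
- ip: DEFAULT only fills an omitted column; an explicit NULL is still allowed → nullable.
- usage: no NOT NULL constraint applies → nullable.
- status: CHECK does not forbid NULL (a CHECK constraint passes when its expression is NULL) → nullable.
- account_id: CHECK does not forbid NULL (a CHECK constraint passes when its expression is NULL) → nullable.
- payload: no NOT NULL constraint applies → nullable.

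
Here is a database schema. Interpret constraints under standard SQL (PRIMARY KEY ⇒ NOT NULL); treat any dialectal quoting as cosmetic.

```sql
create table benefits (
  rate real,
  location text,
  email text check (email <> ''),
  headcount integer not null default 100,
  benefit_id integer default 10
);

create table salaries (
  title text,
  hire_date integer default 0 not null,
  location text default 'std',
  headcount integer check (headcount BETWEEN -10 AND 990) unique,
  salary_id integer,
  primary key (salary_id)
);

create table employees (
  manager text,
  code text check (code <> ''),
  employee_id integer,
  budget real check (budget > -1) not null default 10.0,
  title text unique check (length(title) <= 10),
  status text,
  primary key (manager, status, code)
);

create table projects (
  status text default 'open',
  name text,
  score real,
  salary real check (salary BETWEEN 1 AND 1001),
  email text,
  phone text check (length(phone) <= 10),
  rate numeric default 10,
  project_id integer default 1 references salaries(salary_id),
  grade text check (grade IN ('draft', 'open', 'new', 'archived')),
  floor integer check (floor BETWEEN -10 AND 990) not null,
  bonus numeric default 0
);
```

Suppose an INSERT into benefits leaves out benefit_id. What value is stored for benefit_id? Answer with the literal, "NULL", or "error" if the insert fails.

benefit_id has an explicit DEFAULT 10.
When the column is omitted from an INSERT, that default is used.

10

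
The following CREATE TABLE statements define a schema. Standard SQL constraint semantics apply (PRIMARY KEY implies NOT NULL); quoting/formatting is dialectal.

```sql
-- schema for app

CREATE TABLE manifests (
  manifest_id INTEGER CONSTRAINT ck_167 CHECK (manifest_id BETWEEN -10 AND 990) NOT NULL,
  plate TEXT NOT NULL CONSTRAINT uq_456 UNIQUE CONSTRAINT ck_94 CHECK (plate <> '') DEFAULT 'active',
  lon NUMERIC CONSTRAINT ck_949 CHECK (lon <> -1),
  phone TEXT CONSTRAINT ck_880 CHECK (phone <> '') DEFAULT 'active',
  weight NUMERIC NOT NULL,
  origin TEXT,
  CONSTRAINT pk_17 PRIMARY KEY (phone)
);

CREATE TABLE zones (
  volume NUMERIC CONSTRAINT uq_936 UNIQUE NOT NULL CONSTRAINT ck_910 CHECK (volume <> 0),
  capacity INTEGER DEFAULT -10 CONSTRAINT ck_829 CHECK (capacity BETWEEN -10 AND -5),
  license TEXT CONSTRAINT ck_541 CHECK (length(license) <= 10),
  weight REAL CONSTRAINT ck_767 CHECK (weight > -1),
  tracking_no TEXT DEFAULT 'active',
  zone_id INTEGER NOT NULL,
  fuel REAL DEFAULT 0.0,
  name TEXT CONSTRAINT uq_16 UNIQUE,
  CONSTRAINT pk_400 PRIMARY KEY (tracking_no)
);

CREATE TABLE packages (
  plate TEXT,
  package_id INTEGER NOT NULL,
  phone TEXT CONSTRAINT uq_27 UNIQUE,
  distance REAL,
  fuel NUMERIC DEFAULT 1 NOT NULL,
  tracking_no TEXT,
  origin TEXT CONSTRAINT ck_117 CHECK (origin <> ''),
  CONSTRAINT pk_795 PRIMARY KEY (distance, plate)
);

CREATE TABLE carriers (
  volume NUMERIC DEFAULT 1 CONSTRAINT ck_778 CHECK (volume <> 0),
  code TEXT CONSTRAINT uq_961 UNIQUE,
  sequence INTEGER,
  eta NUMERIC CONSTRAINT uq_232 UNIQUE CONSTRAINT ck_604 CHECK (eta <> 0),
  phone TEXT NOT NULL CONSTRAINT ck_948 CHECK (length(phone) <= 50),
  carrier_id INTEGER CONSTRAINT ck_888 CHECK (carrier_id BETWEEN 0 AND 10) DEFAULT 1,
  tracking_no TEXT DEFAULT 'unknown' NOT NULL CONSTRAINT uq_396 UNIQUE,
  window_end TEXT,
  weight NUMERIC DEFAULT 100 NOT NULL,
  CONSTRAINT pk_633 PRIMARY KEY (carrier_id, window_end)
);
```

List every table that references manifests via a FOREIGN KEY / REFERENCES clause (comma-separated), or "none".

No REFERENCES clause anywhere in the schema names manifests.

none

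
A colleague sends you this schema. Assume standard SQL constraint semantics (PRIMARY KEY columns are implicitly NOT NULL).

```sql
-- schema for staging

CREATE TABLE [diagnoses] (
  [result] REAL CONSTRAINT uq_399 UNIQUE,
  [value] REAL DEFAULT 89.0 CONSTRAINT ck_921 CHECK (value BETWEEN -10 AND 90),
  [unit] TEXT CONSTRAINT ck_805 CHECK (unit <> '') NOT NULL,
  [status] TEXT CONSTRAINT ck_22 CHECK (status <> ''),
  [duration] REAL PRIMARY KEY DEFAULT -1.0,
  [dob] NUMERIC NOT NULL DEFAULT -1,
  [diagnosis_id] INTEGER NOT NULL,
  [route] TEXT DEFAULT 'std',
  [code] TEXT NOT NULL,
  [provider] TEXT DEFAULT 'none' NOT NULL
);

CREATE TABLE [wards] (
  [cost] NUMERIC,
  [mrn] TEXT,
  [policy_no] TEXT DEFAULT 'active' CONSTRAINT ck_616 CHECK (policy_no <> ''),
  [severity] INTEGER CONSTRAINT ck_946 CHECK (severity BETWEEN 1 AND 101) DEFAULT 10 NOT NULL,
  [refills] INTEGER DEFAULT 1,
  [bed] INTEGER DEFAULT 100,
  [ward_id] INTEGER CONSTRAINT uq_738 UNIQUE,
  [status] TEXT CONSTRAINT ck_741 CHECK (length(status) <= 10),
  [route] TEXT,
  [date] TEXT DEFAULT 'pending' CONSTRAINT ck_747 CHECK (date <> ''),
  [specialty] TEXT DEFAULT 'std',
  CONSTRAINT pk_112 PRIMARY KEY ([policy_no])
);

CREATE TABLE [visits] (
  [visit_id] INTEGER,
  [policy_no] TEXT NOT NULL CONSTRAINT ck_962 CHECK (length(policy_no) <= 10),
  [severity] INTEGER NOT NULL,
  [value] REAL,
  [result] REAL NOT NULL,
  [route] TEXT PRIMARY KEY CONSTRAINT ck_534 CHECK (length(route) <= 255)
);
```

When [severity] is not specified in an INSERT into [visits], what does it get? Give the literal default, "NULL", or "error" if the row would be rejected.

severity has no DEFAULT clause.
Omitting it would insert NULL, but it is declared NOT NULL, so the INSERT fails.

error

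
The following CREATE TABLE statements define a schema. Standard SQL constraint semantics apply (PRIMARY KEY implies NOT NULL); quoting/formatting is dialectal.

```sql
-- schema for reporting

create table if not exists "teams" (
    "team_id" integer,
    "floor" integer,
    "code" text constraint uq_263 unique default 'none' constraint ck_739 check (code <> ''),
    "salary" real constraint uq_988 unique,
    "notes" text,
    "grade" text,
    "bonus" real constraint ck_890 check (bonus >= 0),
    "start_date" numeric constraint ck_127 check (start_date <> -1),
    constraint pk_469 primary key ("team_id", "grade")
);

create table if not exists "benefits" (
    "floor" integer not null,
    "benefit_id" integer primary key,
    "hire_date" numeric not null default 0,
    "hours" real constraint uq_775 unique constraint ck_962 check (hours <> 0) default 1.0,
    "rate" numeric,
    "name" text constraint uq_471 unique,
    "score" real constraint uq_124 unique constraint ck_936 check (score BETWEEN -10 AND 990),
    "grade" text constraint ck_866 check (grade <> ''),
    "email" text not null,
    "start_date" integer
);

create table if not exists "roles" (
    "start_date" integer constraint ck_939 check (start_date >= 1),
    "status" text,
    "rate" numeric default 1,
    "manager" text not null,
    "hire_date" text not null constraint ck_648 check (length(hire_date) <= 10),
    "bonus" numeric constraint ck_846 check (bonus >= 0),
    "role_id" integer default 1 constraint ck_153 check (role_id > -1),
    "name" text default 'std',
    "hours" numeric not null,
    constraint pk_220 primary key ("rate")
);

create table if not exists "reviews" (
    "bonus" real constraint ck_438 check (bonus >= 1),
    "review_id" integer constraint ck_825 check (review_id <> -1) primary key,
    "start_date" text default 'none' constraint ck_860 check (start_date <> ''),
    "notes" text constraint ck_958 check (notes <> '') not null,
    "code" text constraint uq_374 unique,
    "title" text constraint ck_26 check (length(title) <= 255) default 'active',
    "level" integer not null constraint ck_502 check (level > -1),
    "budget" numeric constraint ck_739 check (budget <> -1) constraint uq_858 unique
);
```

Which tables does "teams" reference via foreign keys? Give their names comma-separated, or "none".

none

No column in teams has a REFERENCES clause.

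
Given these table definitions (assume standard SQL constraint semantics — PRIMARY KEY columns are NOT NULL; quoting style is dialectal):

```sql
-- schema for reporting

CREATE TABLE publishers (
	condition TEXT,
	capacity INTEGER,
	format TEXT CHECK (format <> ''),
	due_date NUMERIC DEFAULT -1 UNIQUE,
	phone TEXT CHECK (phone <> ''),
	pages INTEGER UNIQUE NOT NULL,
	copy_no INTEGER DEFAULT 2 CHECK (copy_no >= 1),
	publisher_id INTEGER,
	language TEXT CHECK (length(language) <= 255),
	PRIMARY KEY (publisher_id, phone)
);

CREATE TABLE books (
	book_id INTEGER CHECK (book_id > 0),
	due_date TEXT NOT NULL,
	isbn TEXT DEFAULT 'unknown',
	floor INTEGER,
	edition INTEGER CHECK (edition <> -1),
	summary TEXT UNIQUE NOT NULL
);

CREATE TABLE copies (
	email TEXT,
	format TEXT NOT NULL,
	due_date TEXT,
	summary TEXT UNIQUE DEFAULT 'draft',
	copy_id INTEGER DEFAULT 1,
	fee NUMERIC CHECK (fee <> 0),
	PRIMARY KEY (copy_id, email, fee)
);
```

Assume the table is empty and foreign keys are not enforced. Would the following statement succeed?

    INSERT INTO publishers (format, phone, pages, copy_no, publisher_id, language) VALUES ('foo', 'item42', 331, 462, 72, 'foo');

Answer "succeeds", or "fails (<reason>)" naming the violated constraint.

NOT NULL columns: pages is supplied; phone is supplied; publisher_id is supplied.
CHECK constraints: 'foo' satisfies (format <> ''); 'item42' satisfies (phone <> ''); 462 satisfies (copy_no >= 1); 'foo' satisfies (length(language) <= 255).
No constraint is violated.

succeeds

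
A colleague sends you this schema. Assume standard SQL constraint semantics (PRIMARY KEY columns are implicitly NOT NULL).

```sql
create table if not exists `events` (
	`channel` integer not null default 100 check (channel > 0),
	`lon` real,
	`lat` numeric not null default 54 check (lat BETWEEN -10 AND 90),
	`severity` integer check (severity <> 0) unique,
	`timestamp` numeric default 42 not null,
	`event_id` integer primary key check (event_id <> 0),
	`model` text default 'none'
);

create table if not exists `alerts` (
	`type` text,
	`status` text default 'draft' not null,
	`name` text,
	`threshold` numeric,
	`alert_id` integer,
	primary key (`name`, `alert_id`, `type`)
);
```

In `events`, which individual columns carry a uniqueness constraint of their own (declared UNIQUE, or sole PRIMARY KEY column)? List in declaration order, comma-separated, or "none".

- channel: no UNIQUE or single-column PK constraint.
- lon: no UNIQUE or single-column PK constraint.
- lat: no UNIQUE or single-column PK constraint.
- severity: declared UNIQUE → unique.
- timestamp: no UNIQUE or single-column PK constraint.
- event_id: single-column PRIMARY KEY → unique.
- model: no UNIQUE or single-column PK constraint.

severity, event_id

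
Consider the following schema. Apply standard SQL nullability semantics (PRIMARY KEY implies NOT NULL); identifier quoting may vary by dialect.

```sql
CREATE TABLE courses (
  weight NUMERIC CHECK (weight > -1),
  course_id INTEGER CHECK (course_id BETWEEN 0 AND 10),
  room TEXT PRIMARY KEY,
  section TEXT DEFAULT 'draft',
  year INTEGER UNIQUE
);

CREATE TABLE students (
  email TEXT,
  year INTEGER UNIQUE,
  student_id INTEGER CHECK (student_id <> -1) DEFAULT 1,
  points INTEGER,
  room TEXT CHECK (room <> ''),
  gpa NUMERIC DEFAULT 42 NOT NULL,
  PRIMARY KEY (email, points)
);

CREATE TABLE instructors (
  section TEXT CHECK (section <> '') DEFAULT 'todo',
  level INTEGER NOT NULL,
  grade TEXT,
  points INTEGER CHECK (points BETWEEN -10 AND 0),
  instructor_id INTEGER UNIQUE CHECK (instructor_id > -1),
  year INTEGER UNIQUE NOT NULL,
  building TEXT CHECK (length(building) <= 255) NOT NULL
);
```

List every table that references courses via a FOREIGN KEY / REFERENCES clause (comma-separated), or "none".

No REFERENCES clause anywhere in the schema names courses.

none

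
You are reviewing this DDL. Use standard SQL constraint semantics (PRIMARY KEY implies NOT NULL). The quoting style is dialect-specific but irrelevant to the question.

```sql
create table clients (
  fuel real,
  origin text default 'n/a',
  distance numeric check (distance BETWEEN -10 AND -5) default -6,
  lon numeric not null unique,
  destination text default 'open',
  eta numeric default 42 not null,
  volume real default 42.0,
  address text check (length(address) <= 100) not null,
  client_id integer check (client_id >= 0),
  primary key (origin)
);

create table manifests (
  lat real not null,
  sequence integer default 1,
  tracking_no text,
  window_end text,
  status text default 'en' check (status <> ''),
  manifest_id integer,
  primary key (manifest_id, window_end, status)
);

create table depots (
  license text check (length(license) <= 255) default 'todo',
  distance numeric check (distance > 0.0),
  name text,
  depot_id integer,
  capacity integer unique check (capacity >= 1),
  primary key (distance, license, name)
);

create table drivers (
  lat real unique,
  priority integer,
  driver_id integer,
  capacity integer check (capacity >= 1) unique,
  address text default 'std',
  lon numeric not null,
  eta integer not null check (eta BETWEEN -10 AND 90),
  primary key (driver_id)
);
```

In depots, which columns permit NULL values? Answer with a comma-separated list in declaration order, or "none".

depot_id, capacity

- license: part of the PRIMARY KEY, which implies NOT NULL → not nullable.
- distance: part of the PRIMARY KEY, which implies NOT NULL → not nullable.
- name: part of the PRIMARY KEY, which implies NOT NULL → not nullable.
- depot_id: no NOT NULL constraint applies → nullable.
- capacity: CHECK does not forbid NULL (a CHECK constraint passes when its expression is NULL) → nullable.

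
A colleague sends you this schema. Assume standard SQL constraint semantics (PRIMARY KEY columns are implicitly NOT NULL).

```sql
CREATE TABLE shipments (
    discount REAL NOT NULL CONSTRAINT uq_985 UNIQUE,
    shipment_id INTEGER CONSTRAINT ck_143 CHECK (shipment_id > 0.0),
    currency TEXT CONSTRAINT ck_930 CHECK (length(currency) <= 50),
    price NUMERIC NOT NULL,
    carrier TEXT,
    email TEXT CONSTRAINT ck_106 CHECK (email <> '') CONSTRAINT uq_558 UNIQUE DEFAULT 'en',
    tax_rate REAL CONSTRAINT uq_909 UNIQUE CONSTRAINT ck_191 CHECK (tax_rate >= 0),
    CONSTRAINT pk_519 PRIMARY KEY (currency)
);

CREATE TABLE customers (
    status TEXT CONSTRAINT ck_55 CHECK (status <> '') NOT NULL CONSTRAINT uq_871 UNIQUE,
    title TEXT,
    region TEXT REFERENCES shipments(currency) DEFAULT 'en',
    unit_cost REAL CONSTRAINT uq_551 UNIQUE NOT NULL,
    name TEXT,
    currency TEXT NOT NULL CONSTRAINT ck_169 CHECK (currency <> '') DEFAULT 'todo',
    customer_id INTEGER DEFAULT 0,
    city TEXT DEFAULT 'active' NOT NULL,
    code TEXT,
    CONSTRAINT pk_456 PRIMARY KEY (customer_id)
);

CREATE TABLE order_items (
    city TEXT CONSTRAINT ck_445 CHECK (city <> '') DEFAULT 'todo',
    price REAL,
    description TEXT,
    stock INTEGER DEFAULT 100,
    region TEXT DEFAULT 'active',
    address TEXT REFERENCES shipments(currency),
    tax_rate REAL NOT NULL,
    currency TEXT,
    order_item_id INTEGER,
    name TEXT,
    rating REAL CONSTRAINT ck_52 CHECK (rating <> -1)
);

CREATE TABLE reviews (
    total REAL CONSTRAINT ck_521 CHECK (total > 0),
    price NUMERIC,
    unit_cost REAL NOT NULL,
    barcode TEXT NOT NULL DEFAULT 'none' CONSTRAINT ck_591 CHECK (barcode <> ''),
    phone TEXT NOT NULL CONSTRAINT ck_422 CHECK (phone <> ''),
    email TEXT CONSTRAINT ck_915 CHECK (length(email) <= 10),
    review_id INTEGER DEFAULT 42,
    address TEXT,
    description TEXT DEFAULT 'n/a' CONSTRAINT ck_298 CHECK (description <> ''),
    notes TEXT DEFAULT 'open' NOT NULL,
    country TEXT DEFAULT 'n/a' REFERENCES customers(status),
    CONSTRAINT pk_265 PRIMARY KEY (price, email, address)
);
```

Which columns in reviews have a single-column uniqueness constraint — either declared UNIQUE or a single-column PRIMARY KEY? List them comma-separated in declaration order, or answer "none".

- total: no UNIQUE or single-column PK constraint.
- price: part of a composite PRIMARY KEY — only the tuple is unique, not this column on its own.
- unit_cost: no UNIQUE or single-column PK constraint.
- barcode: no UNIQUE or single-column PK constraint.
- phone: no UNIQUE or single-column PK constraint.
- email: part of a composite PRIMARY KEY — only the tuple is unique, not this column on its own.
- review_id: no UNIQUE or single-column PK constraint.
- address: part of a composite PRIMARY KEY — only the tuple is unique, not this column on its own.
- description: no UNIQUE or single-column PK constraint.
- notes: no UNIQUE or single-column PK constraint.
- country: no UNIQUE or single-column PK constraint.

none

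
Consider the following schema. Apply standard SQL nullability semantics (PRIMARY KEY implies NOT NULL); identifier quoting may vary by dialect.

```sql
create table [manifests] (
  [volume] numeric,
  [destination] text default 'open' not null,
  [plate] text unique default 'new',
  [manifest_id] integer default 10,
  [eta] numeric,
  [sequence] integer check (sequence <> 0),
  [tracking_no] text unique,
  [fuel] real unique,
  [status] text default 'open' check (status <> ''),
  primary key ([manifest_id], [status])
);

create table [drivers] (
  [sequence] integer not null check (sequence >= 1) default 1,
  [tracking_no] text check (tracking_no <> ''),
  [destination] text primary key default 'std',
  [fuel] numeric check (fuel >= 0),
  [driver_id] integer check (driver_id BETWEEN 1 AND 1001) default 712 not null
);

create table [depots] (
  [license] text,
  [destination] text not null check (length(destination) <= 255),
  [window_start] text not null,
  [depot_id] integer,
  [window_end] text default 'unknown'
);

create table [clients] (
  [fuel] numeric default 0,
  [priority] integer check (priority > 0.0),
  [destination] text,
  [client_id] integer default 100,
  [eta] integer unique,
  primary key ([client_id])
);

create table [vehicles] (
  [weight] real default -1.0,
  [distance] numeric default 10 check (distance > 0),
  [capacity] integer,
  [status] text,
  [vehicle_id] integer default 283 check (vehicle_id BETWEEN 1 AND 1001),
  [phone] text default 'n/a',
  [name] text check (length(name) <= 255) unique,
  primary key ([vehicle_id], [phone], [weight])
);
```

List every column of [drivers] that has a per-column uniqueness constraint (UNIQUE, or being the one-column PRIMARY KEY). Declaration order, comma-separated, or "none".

destination

- sequence: no UNIQUE or single-column PK constraint.
- tracking_no: no UNIQUE or single-column PK constraint.
- destination: single-column PRIMARY KEY → unique.
- fuel: no UNIQUE or single-column PK constraint.
- driver_id: no UNIQUE or single-column PK constraint.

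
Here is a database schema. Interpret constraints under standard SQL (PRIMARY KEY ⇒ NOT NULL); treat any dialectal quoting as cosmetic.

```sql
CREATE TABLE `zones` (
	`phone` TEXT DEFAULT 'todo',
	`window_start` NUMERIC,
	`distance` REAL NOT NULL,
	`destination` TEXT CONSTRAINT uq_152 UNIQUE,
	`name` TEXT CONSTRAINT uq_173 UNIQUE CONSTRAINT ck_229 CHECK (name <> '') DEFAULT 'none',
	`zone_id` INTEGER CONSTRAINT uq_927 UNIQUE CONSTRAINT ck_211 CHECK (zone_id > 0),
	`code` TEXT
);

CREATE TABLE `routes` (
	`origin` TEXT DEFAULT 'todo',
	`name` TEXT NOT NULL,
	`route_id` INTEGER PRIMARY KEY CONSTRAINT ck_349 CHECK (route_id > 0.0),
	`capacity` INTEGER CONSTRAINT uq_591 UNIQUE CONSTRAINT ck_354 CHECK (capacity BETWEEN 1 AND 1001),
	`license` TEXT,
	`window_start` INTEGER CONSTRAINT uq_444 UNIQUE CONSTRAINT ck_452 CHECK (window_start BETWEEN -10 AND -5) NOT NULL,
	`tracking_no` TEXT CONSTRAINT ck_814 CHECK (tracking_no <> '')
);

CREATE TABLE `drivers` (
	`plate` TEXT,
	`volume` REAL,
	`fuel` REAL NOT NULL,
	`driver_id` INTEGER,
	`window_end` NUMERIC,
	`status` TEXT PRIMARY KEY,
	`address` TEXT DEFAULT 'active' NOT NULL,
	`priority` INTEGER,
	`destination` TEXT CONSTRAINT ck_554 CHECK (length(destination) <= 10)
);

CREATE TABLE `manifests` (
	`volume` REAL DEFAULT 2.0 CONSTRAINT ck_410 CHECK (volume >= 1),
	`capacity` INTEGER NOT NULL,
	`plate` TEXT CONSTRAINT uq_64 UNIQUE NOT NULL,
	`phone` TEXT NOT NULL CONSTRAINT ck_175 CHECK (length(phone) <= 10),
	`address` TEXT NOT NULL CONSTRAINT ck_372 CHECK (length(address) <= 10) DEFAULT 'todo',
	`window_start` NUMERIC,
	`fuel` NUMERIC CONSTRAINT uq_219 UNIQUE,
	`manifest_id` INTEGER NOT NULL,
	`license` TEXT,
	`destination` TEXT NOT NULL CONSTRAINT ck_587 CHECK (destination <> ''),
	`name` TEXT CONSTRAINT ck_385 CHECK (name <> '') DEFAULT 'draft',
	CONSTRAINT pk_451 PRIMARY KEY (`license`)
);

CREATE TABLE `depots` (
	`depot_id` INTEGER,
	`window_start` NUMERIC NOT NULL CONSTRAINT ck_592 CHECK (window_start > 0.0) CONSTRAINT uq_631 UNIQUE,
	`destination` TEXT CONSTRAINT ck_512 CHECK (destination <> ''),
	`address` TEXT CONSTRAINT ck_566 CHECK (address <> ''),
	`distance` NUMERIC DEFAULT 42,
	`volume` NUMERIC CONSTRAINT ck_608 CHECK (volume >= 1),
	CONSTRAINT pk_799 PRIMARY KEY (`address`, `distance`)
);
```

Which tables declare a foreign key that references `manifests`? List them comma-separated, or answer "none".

none

No REFERENCES clause anywhere in the schema names manifests.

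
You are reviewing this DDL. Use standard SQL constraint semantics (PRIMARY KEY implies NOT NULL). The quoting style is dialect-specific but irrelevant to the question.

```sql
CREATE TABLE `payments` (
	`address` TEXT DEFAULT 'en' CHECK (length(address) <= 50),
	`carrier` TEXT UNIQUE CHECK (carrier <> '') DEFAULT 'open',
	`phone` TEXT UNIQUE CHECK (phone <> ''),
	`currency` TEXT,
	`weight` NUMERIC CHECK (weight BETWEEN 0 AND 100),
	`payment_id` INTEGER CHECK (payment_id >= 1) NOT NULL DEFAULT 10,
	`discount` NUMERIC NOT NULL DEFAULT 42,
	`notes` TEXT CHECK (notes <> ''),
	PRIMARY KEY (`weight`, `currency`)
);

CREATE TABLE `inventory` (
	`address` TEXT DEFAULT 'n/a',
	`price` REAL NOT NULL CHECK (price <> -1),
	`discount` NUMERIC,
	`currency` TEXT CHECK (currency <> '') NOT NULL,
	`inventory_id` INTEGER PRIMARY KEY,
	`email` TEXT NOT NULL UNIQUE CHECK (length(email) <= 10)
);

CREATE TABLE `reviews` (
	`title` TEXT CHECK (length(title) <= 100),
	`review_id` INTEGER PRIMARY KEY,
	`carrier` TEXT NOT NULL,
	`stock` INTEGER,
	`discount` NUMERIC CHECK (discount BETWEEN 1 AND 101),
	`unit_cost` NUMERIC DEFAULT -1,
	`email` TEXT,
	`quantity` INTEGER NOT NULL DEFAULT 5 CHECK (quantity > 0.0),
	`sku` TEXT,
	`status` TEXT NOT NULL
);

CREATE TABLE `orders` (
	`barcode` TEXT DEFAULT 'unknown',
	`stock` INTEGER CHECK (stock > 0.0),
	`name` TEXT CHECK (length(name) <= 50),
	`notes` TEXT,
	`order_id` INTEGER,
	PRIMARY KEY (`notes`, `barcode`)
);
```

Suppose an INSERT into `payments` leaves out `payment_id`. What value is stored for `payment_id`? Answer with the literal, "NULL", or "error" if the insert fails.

payment_id has an explicit DEFAULT 10.
When the column is omitted from an INSERT, that default is used.

10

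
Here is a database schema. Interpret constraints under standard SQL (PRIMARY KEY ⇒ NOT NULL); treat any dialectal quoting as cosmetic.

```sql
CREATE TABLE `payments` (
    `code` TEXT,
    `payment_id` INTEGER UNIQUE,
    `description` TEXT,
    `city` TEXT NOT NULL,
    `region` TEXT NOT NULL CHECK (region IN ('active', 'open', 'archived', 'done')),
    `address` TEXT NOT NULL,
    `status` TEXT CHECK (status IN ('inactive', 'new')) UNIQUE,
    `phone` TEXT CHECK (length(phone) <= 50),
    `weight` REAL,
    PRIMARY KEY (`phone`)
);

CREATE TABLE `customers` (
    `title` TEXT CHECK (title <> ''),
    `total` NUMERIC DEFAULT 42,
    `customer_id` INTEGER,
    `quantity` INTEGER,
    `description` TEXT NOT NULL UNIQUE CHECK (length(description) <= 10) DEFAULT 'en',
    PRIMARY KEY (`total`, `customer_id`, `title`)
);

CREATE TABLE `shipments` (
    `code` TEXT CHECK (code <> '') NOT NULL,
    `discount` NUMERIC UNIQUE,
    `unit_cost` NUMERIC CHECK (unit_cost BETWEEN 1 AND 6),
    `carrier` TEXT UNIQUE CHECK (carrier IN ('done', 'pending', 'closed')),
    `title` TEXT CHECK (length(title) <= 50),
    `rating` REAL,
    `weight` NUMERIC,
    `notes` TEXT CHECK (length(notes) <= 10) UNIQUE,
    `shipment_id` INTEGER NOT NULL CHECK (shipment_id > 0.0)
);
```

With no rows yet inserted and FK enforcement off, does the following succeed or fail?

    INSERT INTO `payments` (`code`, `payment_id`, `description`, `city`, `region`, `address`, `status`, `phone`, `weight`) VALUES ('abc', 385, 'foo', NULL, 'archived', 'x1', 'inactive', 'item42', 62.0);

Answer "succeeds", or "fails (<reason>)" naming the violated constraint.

fails (NOT NULL on city)

city is explicitly set to NULL, but city is declared NOT NULL.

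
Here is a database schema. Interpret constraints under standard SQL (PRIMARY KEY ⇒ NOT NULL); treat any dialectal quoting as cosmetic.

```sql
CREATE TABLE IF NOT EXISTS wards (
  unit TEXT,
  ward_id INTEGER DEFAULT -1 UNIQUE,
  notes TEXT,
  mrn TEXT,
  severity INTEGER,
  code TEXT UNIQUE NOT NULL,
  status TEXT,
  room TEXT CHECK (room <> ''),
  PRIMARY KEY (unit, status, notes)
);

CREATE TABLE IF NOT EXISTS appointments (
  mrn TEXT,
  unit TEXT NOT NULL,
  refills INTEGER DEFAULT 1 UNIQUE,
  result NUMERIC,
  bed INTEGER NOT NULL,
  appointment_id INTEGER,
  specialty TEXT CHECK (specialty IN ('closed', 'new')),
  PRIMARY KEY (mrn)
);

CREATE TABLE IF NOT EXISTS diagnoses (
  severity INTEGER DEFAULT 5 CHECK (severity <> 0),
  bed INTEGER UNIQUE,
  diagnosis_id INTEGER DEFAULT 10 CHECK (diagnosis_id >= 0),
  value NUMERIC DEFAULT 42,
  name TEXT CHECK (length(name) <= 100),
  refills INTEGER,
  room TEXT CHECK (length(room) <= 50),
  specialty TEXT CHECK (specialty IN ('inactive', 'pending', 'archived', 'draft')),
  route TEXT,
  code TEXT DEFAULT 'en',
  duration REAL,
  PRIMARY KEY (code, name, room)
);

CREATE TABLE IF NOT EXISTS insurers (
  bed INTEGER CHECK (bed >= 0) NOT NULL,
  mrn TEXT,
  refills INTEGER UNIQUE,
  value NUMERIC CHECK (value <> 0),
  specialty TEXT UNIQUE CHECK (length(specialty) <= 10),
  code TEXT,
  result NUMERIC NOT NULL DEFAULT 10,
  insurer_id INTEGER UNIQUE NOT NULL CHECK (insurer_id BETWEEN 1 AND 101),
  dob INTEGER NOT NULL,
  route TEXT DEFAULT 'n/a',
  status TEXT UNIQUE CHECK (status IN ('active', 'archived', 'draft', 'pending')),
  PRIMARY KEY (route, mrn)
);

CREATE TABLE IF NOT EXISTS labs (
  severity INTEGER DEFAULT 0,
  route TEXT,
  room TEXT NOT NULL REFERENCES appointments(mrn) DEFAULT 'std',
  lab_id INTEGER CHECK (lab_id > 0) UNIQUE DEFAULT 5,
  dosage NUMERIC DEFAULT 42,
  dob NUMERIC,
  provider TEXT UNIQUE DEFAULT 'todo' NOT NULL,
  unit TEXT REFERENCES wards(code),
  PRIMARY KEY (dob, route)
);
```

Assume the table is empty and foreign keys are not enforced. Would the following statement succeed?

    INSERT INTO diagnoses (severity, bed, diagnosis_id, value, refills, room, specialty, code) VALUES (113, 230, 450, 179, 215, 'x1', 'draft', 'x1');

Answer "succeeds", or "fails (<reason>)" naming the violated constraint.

name is omitted from the column list and has no DEFAULT, so it would receive NULL.
But name is part of the PRIMARY KEY (implied NOT NULL).

fails (NOT NULL on name)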